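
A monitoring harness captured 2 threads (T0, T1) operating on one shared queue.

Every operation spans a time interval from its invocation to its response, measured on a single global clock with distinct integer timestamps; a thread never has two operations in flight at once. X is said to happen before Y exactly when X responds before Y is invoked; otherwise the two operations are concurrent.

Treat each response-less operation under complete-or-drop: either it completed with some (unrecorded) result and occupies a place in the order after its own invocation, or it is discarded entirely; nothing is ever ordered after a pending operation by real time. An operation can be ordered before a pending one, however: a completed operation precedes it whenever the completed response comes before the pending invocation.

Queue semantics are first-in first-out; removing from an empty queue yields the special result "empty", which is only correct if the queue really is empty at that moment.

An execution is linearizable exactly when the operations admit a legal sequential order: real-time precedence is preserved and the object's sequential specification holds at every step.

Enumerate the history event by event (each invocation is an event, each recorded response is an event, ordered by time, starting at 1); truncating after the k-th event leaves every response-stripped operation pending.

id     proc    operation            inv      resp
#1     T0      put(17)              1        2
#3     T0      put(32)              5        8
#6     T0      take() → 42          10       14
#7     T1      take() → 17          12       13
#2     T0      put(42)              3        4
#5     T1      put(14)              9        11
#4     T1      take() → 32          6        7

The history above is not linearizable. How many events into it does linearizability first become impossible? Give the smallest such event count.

7

a valid linearization of events 1..6 exists, for instance #1, #2:
after step 1 (#1 put(17)): queue <17>
after step 2 (#2 put(42)): queue <17,42>
at event 7 (#4's time-7 response) nothing linearizes any more
no escape via the 1 pending operation (#3): every completion choice fails
take #1, #2, #4 (pending dropped): step 3 already fails, because #4 take() → 32 cannot occur there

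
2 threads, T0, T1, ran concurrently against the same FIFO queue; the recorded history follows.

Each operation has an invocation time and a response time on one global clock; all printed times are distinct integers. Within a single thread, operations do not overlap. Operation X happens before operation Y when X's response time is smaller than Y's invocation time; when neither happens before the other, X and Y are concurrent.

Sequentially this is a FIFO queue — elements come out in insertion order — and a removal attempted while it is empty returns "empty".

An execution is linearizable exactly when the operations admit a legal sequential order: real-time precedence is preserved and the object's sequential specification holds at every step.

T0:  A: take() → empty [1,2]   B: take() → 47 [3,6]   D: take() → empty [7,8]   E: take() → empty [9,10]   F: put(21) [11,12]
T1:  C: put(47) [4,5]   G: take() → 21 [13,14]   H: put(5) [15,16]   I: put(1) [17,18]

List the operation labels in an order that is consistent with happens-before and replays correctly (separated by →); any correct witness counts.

after step 1 (A take() → empty): queue <>
after step 2 (C put(47)): queue <47>
after step 3 (B take() → 47): queue <>
after step 4 (D take() → empty): queue <>
after step 5 (E take() → empty): queue <>
after step 6 (F put(21)): queue <21>
after step 7 (G take() → 21): queue <>
after step 8 (H put(5)): queue <5>
after step 9 (I put(1)): queue <5,1>

A → C → B → D → E → F → G → H → I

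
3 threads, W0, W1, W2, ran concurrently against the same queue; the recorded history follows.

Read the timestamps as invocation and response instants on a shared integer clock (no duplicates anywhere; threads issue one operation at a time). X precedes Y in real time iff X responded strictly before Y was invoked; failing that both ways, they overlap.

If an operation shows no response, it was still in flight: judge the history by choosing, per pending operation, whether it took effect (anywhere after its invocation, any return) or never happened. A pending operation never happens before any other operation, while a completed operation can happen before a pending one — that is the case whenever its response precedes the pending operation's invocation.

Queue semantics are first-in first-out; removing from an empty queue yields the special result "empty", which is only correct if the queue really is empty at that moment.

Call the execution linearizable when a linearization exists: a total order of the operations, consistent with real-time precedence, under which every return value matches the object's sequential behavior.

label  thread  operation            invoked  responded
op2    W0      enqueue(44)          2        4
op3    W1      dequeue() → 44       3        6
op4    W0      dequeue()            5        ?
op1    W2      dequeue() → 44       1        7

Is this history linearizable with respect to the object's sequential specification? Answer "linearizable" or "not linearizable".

cut after 6 events: linearizable; cut after 7 events (op1 responds, time 7): not linearizable
the 3 completed operations admit 6 real-time orders; each fails the queue replay
no escape via the 1 pending operation (op4): every completion choice fails
for example op1, op2, op3 (pending dropped) fails at step 1: op1 dequeue() → 44 is not legal there
for example op1, op3, op2 (pending dropped) fails at step 1: op1 dequeue() → 44 is not legal there

not linearizable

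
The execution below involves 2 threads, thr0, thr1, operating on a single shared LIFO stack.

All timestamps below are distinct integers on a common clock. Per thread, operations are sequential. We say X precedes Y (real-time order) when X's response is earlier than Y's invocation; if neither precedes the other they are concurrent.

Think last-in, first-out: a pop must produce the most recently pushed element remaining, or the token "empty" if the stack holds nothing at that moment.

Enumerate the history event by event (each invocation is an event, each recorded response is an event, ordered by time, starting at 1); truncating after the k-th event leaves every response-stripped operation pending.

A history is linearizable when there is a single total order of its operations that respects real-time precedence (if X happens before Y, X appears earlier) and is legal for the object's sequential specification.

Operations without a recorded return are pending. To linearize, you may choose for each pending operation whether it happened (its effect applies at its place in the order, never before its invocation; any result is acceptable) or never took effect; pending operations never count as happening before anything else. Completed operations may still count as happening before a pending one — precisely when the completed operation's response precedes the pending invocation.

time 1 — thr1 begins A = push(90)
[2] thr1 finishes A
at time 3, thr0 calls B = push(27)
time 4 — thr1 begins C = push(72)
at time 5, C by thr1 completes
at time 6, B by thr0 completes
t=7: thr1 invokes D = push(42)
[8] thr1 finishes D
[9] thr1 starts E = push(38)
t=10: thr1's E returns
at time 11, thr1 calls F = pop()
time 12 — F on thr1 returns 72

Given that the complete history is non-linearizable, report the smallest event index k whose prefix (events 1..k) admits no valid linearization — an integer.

events 1..11 are still linearizable — one witness is A, B, C, D, E:
after step 1 (A push(90)): stack <90>
after step 2 (B push(27)): stack <90,27>
after step 3 (C push(72)): stack <90,27,72>
after step 4 (D push(42)): stack <90,27,72,42>
after step 5 (E push(38)): stack <90,27,72,42,38>
with event 12 included (F responding at time 12), all real-time-consistent orders fail
sample order A, B, C, D, E, F stalls at step 6 — F pop() → 72 has no legal effect
sample order A, C, B, D, E, F stalls at step 6 — F pop() → 72 has no legal effect

12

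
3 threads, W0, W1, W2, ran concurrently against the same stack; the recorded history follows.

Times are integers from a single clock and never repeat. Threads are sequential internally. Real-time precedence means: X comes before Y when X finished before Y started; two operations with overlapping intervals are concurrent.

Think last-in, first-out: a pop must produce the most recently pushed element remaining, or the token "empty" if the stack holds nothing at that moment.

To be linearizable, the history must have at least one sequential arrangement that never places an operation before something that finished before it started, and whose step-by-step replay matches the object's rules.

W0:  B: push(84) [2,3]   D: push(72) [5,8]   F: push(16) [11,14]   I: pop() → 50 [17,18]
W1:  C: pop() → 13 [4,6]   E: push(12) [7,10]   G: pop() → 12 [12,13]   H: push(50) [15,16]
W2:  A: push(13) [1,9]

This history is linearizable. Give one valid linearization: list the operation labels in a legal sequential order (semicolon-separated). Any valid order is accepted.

step 1: B push(84) — stack <84>
step 2: A push(13) — stack <84,13>
step 3: C pop() → 13 — stack <84>
step 4: D push(72) — stack <84,72>
step 5: E push(12) — stack <84,72,12>
step 6: G pop() → 12 — stack <84,72>
step 7: F push(16) — stack <84,72,16>
step 8: H push(50) — stack <84,72,16,50>
step 9: I pop() → 50 — stack <84,72,16>

B; A; C; D; E; G; F; H; I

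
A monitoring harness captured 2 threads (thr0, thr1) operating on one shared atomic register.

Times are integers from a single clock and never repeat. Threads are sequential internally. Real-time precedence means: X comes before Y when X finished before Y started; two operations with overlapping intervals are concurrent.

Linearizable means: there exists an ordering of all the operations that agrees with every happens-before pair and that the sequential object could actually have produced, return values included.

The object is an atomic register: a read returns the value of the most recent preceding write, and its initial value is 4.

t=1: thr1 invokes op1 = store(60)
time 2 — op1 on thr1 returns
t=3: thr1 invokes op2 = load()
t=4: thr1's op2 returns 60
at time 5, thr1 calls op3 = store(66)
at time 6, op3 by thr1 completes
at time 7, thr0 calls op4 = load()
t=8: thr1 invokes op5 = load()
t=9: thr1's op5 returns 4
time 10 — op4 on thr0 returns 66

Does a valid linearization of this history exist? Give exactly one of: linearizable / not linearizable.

the violation lands at event 9, op5's response at time 9: events 1..8 linearize, events 1..9 do not
a single order respects real time; the 4 completed atomic register operations fail replay along it
include/drop combinations of the 1 pending operation (op4) were all tried; none helps
e.g. op1, op2, op3, op5 (pending dropped): illegal at step 4, since op5 load() → 4 cannot apply there

not linearizable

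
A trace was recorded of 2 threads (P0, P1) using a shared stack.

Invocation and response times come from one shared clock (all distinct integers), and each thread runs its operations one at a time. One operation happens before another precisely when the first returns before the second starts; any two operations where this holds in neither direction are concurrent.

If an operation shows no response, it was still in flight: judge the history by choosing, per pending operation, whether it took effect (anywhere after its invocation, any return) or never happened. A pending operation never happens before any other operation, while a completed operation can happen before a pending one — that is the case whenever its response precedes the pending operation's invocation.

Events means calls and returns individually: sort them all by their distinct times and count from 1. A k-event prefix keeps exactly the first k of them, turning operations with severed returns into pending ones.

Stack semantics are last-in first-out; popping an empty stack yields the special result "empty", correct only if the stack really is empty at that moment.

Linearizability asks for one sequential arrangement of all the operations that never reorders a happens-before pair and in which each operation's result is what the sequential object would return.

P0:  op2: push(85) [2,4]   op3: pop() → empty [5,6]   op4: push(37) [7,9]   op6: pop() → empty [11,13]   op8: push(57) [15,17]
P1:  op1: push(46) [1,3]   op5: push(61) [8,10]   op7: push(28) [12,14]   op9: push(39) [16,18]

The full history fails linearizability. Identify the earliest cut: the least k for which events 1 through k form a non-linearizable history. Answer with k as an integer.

events 1..5 are linearizable, e.g. via op1, op2:
after step 1 (op1 push(46)): stack <46>
after step 2 (op2 push(85)): stack <46,85>
at event 6 (op3's time-6 response) nothing linearizes any more
sample order op1, op2, op3 stalls at step 3 — op3 pop() → empty has no legal effect
sample order op2, op1, op3 stalls at step 3 — op3 pop() → empty has no legal effect

6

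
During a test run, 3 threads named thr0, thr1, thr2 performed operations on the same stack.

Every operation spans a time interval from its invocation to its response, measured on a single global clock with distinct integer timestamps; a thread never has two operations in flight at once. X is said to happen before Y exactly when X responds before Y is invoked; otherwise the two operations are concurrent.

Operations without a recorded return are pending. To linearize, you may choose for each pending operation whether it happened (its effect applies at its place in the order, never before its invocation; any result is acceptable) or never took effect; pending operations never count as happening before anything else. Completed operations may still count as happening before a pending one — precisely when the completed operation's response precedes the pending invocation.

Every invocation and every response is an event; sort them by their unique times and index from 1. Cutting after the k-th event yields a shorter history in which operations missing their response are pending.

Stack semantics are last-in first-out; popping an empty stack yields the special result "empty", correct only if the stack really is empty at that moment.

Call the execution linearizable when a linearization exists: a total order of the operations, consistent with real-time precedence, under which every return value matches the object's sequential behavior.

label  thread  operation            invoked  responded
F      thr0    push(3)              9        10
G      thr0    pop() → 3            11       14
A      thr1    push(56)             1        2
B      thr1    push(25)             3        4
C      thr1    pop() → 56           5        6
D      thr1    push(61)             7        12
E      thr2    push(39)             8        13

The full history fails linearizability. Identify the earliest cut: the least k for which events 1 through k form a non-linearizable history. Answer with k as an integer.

6

events 1..5 are still linearizable — one witness is A, B:
1. A push(56), leaving stack <56>
2. B push(25), leaving stack <56,25>
adding event 6 (C responds at 6) leaves no legal real-time order
one such order, A, B, C, breaks at step 3 where C pop() → 56 is illegal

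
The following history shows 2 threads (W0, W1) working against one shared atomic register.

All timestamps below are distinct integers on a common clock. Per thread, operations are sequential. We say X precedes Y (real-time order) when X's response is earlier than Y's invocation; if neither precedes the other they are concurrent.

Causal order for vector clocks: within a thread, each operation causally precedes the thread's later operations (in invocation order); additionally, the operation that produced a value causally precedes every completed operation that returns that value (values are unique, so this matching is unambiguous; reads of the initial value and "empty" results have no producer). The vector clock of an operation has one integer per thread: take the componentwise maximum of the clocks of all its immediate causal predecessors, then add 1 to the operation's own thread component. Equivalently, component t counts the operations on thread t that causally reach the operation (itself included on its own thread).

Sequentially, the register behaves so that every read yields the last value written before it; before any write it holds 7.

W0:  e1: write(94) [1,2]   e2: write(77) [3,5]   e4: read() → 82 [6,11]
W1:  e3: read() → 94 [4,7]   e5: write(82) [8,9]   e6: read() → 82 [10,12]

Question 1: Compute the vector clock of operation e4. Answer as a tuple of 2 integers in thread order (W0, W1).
Answer: (3, 2)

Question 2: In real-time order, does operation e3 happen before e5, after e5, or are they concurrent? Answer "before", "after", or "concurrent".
Answer: before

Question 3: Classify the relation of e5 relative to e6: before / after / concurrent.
Answer: before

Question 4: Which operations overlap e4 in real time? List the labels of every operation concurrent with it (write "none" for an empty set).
Answer: e3, e5, e6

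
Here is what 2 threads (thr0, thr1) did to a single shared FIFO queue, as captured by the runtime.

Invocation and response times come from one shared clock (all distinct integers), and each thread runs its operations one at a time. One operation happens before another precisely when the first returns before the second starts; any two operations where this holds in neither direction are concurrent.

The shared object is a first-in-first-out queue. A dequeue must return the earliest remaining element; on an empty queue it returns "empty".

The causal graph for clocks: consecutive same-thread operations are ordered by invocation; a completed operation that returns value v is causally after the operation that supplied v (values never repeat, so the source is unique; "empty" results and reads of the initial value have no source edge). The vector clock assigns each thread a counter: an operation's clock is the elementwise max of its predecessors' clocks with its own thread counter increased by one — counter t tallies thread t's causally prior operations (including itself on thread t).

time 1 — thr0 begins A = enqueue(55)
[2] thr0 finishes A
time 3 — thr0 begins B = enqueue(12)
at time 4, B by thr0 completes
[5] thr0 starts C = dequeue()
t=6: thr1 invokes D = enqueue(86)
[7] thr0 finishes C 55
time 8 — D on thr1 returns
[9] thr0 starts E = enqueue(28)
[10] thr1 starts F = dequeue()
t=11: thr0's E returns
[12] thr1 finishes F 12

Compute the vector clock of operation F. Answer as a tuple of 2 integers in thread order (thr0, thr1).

D (invocation 6): nothing precedes it; thr1's component alone gives (0, 1)
A (invocation 1): nothing precedes it; thr0's component alone gives (1, 0)
merge at B (invoked 3): VC(A)=(1, 0), own-thread bump on thr0 → (2, 0)
merge at C (invoked 5): VC(A)=(1, 0), VC(B)=(2, 0), own-thread bump on thr0 → (3, 0)
merge at F (invoked 10): VC(B)=(2, 0), VC(D)=(0, 1), own-thread bump on thr1 → (2, 2)
merge at E (invoked 9): VC(C)=(3, 0), own-thread bump on thr0 → (4, 0)
target: VC(F) = (2, 2)

(2, 2)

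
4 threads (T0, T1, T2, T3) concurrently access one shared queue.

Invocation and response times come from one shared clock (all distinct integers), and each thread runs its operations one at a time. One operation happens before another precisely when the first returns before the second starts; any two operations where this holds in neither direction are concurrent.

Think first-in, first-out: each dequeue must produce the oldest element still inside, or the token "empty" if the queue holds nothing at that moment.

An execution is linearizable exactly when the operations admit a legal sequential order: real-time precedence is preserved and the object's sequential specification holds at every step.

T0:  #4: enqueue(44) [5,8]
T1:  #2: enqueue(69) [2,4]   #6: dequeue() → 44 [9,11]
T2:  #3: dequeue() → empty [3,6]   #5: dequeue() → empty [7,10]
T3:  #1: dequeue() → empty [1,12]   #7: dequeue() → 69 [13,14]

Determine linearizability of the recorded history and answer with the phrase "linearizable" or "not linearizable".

not linearizable

cut after 11 events: linearizable; cut after 12 events (#1 responds, time 12): not linearizable
6 completed operations, 48 real-time-consistent orders — every queue replay fails
take #1, #2, #3, #4, #5, #6: step 3 already fails, because #3 dequeue() → empty cannot occur there
take #1, #2, #3, #4, #6, #5: step 3 already fails, because #3 dequeue() → empty cannot occur there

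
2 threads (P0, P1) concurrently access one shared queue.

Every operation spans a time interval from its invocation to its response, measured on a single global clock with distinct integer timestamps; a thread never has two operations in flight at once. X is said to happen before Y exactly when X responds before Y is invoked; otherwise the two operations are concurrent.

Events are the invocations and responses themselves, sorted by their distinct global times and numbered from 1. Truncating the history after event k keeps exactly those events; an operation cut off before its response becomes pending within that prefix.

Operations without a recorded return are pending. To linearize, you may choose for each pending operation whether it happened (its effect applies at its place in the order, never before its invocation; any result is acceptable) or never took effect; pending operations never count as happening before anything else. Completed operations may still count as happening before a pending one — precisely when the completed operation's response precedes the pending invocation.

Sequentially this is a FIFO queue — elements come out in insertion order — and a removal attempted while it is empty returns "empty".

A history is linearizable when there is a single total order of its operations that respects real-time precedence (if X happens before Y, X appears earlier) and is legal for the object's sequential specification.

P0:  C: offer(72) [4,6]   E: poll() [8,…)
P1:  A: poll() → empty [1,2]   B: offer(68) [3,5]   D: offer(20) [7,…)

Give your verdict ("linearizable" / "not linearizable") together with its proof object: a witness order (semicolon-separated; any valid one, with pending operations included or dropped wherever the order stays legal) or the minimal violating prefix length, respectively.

linearizable — witness: A; B; C

after step 1 (A poll() → empty): queue <>
after step 2 (B offer(68)): queue <68>
after step 3 (C offer(72)): queue <68,72>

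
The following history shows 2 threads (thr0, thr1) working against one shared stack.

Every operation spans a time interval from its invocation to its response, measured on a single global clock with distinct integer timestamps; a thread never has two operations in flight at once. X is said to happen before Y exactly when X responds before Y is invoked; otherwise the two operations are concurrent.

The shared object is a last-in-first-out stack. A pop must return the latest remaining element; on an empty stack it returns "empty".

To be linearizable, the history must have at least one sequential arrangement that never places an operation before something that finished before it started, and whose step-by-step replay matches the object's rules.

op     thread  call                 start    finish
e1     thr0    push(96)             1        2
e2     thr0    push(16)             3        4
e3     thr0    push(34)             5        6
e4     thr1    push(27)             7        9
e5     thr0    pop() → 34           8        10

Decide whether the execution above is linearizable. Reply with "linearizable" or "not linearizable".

witness order: e1, e2, e3, e5, e4
step 1: e1 push(96) — stack <96>
step 2: e2 push(16) — stack <96,16>
step 3: e3 push(34) — stack <96,16,34>
step 4: e5 pop() → 34 — stack <96,16>
step 5: e4 push(27) — stack <96,16,27>

linearizable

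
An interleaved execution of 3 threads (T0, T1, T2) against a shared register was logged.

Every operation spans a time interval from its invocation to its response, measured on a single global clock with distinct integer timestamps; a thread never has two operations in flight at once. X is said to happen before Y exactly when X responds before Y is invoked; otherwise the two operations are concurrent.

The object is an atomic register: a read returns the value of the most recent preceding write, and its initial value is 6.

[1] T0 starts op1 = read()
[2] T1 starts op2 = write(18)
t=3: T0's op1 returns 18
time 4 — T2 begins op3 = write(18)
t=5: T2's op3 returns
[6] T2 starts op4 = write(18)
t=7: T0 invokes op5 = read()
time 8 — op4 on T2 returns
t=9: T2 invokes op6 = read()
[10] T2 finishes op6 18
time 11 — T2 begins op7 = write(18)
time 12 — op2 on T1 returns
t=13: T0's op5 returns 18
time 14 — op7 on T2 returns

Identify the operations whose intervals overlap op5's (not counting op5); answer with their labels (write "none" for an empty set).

op2, op4, op6, op7

overlap test against op5 [7,13]: concurrent iff the interval meets 7..13
op1 [1,3]: before
op2 [2,12]: concurrent
op3 [4,5]: before
op4 [6,8]: concurrent
op6 [9,10]: concurrent
op7 [11,14]: concurrent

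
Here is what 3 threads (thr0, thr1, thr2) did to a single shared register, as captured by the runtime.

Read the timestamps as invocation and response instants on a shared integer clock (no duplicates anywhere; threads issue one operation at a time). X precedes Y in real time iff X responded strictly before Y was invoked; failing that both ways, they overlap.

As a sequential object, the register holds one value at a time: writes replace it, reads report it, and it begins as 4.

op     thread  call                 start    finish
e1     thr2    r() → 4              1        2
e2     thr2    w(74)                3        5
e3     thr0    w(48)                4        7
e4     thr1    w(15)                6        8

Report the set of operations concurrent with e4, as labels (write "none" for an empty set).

e3

concurrent with e4 ([6,8]): every op whose interval crosses 6..8
e1 [1,2]: before
e2 [3,5]: before
e3 [4,7]: concurrent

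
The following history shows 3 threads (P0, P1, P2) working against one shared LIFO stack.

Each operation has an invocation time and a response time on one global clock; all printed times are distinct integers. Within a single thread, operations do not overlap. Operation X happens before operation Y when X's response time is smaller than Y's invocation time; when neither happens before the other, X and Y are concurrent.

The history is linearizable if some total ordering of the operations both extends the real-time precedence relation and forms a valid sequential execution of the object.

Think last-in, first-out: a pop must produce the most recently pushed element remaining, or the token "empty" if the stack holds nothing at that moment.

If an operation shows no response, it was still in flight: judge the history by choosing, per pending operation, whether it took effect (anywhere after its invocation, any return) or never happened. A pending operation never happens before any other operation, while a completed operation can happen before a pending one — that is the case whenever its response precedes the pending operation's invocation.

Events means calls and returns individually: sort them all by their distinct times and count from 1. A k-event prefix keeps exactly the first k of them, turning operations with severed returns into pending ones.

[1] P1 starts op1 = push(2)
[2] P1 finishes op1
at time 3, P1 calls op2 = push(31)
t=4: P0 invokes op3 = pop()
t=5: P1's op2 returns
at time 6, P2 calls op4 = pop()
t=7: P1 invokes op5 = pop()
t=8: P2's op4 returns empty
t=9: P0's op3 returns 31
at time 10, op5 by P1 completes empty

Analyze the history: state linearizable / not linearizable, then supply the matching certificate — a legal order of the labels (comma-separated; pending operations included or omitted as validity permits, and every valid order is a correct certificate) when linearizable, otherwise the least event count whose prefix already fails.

the violation lands at event 10, op5's response at time 10: events 1..9 linearize, events 1..10 do not
real-time-consistent orders of the 5 completed operations: 8 — all fail the LIFO stack replay
e.g. op1, op2, op3, op4, op5: illegal at step 4, since op4 pop() → empty cannot apply there
e.g. op1, op2, op3, op5, op4: illegal at step 4, since op5 pop() → empty cannot apply there

not linearizable — minimal violating prefix: 10 events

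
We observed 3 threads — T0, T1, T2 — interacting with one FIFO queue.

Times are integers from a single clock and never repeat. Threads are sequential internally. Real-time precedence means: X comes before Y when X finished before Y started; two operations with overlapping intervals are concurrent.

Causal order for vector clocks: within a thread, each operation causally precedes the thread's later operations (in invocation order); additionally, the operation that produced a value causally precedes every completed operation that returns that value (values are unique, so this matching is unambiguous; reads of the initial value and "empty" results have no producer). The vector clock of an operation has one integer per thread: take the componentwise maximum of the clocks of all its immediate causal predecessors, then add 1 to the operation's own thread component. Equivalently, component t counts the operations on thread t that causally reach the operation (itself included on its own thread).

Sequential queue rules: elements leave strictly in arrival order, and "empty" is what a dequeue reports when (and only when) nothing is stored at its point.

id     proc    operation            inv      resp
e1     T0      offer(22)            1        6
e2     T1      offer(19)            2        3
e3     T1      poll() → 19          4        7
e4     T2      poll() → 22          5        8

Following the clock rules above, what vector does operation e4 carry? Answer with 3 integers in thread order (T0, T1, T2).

root op e2, invoked 2: fresh clock plus T1's own tick → (0, 1, 0)
root op e1, invoked 1: fresh clock plus T0's own tick → (1, 0, 0)
from VC(e2)=(0, 1, 0), e3 (invoked 4) maxes components and bumps T1 → (0, 2, 0)
from VC(e1)=(1, 0, 0), e4 (invoked 5) maxes components and bumps T2 → (1, 0, 1)
target: VC(e4) = (1, 0, 1)

(1, 0, 1)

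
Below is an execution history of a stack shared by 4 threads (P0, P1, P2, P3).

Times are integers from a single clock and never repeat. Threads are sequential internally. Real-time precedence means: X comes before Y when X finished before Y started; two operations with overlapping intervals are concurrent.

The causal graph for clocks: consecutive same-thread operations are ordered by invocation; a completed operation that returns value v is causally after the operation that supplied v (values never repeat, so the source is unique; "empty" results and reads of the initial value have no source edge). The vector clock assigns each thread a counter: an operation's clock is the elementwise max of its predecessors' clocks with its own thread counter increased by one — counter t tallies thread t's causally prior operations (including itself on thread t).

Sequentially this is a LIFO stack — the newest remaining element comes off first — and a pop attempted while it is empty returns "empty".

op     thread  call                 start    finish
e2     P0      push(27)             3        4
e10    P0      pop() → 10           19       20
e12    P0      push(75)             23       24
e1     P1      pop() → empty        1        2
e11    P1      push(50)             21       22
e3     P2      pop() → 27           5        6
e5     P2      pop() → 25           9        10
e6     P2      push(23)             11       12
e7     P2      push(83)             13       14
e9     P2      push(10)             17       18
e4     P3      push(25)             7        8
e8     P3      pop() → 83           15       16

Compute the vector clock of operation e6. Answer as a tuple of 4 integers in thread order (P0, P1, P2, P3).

invoked at 7, e4 has no predecessors; its own P3 bump gives (0, 0, 0, 1)
invoked at 1, e1 has no predecessors; its own P1 bump gives (0, 1, 0, 0)
invoked at 3, e2 has no predecessors; its own P0 bump gives (1, 0, 0, 0)
merge at e11 (invoked 21): VC(e1)=(0, 1, 0, 0), own-thread bump on P1 → (0, 2, 0, 0)
merge at e3 (invoked 5): VC(e2)=(1, 0, 0, 0), own-thread bump on P2 → (1, 0, 1, 0)
merge at e5 (invoked 9): VC(e3)=(1, 0, 1, 0), VC(e4)=(0, 0, 0, 1), own-thread bump on P2 → (1, 0, 2, 1)
merge at e6 (invoked 11): VC(e5)=(1, 0, 2, 1), own-thread bump on P2 → (1, 0, 3, 1)
merge at e7 (invoked 13): VC(e6)=(1, 0, 3, 1), own-thread bump on P2 → (1, 0, 4, 1)
merge at e8 (invoked 15): VC(e4)=(0, 0, 0, 1), VC(e7)=(1, 0, 4, 1), own-thread bump on P3 → (1, 0, 4, 2)
merge at e9 (invoked 17): VC(e7)=(1, 0, 4, 1), own-thread bump on P2 → (1, 0, 5, 1)
merge at e10 (invoked 19): VC(e2)=(1, 0, 0, 0), VC(e9)=(1, 0, 5, 1), own-thread bump on P0 → (2, 0, 5, 1)
merge at e12 (invoked 23): VC(e10)=(2, 0, 5, 1), own-thread bump on P0 → (3, 0, 5, 1)
target: VC(e6) = (1, 0, 3, 1)

(1, 0, 3, 1)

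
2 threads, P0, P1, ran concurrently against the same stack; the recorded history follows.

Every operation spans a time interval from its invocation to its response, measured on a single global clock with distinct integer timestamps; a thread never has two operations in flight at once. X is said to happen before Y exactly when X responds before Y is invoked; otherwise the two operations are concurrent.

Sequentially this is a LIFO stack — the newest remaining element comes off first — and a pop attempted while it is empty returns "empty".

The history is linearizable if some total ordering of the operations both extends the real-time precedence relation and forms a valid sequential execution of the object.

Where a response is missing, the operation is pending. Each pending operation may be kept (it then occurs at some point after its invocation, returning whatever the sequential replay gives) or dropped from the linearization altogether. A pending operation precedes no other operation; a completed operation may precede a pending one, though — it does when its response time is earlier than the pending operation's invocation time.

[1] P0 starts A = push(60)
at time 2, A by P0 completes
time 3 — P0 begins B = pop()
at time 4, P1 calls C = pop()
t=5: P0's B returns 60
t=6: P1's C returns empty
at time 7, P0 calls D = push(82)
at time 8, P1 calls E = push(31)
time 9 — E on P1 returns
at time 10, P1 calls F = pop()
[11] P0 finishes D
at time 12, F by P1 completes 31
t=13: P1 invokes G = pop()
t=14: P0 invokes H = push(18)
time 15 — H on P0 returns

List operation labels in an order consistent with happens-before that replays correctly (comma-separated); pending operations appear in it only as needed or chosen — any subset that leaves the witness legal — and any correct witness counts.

1. A push(60), leaving stack <60>
2. B pop() → 60, leaving stack <>
3. C pop() → empty, leaving stack <>
4. D push(82), leaving stack <82>
5. E push(31), leaving stack <82,31>
6. F pop() → 31, leaving stack <82>
7. G pop() (pending, included), leaving stack <>
8. H push(18), leaving stack <18>

A, B, C, D, E, F, G, H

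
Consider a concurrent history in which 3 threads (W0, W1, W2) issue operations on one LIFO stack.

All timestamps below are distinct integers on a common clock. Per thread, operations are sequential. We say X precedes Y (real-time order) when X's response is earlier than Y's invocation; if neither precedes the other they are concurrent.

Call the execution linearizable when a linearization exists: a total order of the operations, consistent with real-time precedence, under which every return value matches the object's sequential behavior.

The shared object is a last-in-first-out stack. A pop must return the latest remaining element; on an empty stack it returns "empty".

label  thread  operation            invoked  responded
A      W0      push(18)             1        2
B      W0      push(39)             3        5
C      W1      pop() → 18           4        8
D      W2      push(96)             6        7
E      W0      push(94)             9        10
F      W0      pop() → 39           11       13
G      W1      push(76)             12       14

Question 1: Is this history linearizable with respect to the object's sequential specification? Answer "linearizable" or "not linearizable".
through event 12 a valid linearization exists; event 13 (F responding at time 13) ends that
all 3 real-time-respecting orders fail — 6 completed LIFO stack operations, no legal replay
no escape via the 1 pending operation (G): every completion choice fails
e.g. A, B, C, D, E, F (pending dropped): illegal at step 3, since C pop() → 18 cannot apply there
e.g. A, B, D, C, E, F (pending dropped): illegal at step 4, since C pop() → 18 cannot apply there

not linearizable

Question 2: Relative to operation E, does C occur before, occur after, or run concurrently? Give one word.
Answer: before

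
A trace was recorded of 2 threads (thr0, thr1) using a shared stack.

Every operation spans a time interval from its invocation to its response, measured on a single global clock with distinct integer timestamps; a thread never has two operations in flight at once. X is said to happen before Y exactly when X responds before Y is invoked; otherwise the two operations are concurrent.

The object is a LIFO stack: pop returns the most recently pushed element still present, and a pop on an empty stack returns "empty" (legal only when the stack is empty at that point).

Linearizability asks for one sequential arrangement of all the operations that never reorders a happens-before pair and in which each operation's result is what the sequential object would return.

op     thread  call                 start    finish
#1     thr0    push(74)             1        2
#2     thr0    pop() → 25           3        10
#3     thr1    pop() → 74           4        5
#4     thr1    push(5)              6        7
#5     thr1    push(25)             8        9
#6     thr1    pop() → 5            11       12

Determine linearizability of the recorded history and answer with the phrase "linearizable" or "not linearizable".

witness order: #1, #3, #4, #5, #2, #6
after step 1 (#1 push(74)): stack <74>
after step 2 (#3 pop() → 74): stack <>
after step 3 (#4 push(5)): stack <5>
after step 4 (#5 push(25)): stack <5,25>
after step 5 (#2 pop() → 25): stack <5>
after step 6 (#6 pop() → 5): stack <>

linearizable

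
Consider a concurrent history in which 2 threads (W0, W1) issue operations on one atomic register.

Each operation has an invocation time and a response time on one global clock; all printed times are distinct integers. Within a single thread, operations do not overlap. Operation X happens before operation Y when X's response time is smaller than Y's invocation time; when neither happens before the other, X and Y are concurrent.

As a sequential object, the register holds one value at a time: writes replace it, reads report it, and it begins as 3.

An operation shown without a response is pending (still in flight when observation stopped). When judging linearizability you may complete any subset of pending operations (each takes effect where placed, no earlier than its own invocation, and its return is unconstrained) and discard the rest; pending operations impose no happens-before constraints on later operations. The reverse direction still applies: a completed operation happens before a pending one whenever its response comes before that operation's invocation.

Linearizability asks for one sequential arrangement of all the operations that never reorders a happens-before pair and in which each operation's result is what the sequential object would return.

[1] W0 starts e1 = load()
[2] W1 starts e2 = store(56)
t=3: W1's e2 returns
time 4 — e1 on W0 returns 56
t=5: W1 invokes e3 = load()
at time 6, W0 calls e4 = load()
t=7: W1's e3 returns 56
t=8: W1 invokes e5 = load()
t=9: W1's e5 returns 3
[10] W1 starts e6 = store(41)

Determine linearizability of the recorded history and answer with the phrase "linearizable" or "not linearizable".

through event 8 a valid linearization exists; event 9 (e5 responding at time 9) ends that
checked exhaustively: 2 real-time-consistent orders of 4 completed operations, zero legal atomic register replays
no escape via the 1 pending operation (e4): every completion choice fails
for example e1, e2, e3, e5 (pending dropped) fails at step 1: e1 load() → 56 is not legal there
for example e2, e1, e3, e5 (pending dropped) fails at step 4: e5 load() → 3 is not legal there

not linearizable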